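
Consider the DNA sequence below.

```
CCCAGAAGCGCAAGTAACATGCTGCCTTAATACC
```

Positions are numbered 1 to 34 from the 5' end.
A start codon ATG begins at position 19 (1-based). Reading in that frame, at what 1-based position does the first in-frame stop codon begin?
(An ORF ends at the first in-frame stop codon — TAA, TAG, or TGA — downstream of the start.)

28

Codons from position 19: ATG (19–21), CTG (22–24), CCT (25–27), TAA (28–30).
TAA is a stop codon; it begins at position 28.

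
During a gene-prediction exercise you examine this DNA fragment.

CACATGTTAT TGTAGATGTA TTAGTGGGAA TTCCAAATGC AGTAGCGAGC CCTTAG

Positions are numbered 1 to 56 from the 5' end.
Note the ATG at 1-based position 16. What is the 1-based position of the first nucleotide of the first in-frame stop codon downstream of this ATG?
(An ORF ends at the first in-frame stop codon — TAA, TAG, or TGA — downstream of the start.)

22

Codons from position 16: ATG (16–18), TAT (19–21), TAG (22–24).
TAG is a stop codon; it begins at position 22.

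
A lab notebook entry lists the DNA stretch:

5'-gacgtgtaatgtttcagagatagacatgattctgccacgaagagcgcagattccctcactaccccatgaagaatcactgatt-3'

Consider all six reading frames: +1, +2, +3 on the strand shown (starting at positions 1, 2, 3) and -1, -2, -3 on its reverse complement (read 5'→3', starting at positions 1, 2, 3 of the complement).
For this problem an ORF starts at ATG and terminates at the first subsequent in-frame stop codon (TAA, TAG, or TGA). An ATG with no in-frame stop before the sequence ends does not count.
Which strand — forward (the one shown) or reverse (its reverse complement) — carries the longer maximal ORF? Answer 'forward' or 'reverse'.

Reverse complement (5'→3'): AATCAGTGATTCTTCATGGGGTAGTGAGGGAATCTGCGCTCTTCGTGGCAGAATCATGTCTATCTCTGAAACATTACACGTC
Frame +1: GAC GTG TAA TGT TTC AGA GAT AGA CAT GAT TCT GCC ACG AAG AGC GCA GAT TCC CTC ACT ACC CCA TGA AGA ATC ACT GAT — no ATG→stop ORF.
Frame +2: ACG TGT AAT GTT TCA GAG ATA GAC ATG ATT CTG CCA CGA AGA GCG CAG ATT CCC TCA CTA CCC CAT GAA GAA TCA CTG ATT — no ATG→stop ORF.
Frame +3: CGT GTA ATG TTT CAG AGA TAG ACA TGA TTC TGC CAC GAA GAG CGC AGA TTC CCT CAC TAC CCC ATG AAG AAT CAC TGA — ATG at 9, stop TAG at 21 → 15 nt; ATG at 66, stop TGA at 78 → 15 nt.
Frame -1: AAT CAG TGA TTC TTC ATG GGG TAG TGA GGG AAT CTG CGC TCT TCG TGG CAG AAT CAT GTC TAT CTC TGA AAC ATT ACA CGT — ATG at 16, stop TAG at 22 → 9 nt.
Frame -2: ATC AGT GAT TCT TCA TGG GGT AGT GAG GGA ATC TGC GCT CTT CGT GGC AGA ATC ATG TCT ATC TCT GAA ACA TTA CAC GTC — no ATG→stop ORF.
Frame -3: TCA GTG ATT CTT CAT GGG GTA GTG AGG GAA TCT GCG CTC TTC GTG GCA GAA TCA TGT CTA TCT CTG AAA CAT TAC ACG — no ATG→stop ORF.
Forward-strand max 15 nt; reverse-strand max 9 nt. The forward strand has the longer ORF.

forward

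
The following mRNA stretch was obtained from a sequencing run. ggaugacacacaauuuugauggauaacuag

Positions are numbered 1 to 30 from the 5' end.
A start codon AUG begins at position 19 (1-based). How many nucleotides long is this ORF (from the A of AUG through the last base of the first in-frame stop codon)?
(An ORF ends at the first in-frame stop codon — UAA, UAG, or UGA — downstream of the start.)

Codons from position 19: AUG (19–21), GAU (22–24), AAC (25–27), UAG (28–30).
UAG is the first in-frame stop; ORF spans 19–30, 12 nucleotides.

12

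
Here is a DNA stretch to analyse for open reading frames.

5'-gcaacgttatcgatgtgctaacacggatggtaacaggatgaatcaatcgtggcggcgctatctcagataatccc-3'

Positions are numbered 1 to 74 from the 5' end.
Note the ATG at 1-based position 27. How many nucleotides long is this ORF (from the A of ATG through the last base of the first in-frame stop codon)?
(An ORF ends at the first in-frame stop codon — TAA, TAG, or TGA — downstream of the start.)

15

Codons from position 27: ATG (27–29), GTA (30–32), ACA (33–35), GGA (36–38), TGA (39–41).
TGA is the first in-frame stop; ORF spans 27–41, 15 nucleotides.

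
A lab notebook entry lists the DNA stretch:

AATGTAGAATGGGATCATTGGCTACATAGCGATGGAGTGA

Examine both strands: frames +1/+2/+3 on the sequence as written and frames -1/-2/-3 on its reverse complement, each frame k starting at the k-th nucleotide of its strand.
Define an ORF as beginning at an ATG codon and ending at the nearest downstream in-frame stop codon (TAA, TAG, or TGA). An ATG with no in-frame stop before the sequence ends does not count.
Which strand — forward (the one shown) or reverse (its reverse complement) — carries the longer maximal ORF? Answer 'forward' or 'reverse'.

forward

Reverse complement (5'→3'): TCACTCCATCGCTATGTAGCCAATGATCCCATTCTACATT
Frame +1: AAT GTA GAA TGG GAT CAT TGG CTA CAT AGC GAT GGA GTG — no ATG→stop ORF.
Frame +2: ATG TAG AAT GGG ATC ATT GGC TAC ATA GCG ATG GAG TGA — ATG at 2, stop TAG at 5 → 6 nt; ATG at 32, stop TGA at 38 → 9 nt.
Frame +3: TGT AGA ATG GGA TCA TTG GCT ACA TAG CGA TGG AGT — ATG at 9, stop TAG at 27 → 21 nt.
Frame -1: TCA CTC CAT CGC TAT GTA GCC AAT GAT CCC ATT CTA CAT — no ATG→stop ORF.
Frame -2: CAC TCC ATC GCT ATG TAG CCA ATG ATC CCA TTC TAC ATT — ATG at 14, stop TAG at 17 → 6 nt.
Frame -3: ACT CCA TCG CTA TGT AGC CAA TGA TCC CAT TCT ACA — no ATG→stop ORF.
Forward-strand max 21 nt; reverse-strand max 6 nt. The forward strand has the longer ORF.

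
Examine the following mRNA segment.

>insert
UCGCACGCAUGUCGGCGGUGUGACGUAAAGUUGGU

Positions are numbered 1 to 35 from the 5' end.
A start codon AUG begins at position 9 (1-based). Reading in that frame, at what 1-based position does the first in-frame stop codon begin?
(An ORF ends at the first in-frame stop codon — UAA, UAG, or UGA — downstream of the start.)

21

Codons from position 9: AUG (9–11), UCG (12–14), GCG (15–17), GUG (18–20), UGA (21–23).
UGA is a stop codon; it begins at position 21.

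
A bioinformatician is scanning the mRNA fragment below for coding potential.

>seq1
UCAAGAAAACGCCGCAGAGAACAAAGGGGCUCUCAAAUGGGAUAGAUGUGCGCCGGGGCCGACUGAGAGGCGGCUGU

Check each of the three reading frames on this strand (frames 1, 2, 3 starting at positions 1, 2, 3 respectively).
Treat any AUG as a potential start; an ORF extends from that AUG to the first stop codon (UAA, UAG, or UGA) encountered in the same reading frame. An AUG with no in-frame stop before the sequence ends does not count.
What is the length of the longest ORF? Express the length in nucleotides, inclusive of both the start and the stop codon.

21

Frame 1: UCA AGA AAA CGC CGC AGA GAA CAA AGG GGC UCU CAA AUG GGA UAG AUG UGC GCC GGG GCC GAC UGA GAG GCG GCU — AUG at 37, stop UAG at 43 → 9 nt; AUG at 46, stop UGA at 64 → 21 nt.
Frame 2: CAA GAA AAC GCC GCA GAG AAC AAA GGG GCU CUC AAA UGG GAU AGA UGU GCG CCG GGG CCG ACU GAG AGG CGG CUG — no AUG→stop ORF.
Frame 3: AAG AAA ACG CCG CAG AGA ACA AAG GGG CUC UCA AAU GGG AUA GAU GUG CGC CGG GGC CGA CUG AGA GGC GGC UGU — no AUG→stop ORF.
Longest: frame 1, positions 46–66, 21 nt = 7 codons = 6 aa. → 21 nucleotides.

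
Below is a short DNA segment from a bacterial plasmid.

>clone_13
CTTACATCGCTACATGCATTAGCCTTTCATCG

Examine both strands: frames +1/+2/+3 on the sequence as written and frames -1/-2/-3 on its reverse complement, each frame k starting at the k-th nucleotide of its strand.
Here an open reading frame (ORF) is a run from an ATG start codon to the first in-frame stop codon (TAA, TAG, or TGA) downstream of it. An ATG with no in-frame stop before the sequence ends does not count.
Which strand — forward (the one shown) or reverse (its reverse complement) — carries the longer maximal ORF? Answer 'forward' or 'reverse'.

reverse

Reverse complement (5'→3'): CGATGAAAGGCTAATGCATGTAGCGATGTAAG
Frame +1: CTT ACA TCG CTA CAT GCA TTA GCC TTT CAT — no ATG→stop ORF.
Frame +2: TTA CAT CGC TAC ATG CAT TAG CCT TTC ATC — ATG at 14, stop TAG at 20 → 9 nt.
Frame +3: TAC ATC GCT ACA TGC ATT AGC CTT TCA TCG — no ATG→stop ORF.
Frame -1: CGA TGA AAG GCT AAT GCA TGT AGC GAT GTA — no ATG→stop ORF.
Frame -2: GAT GAA AGG CTA ATG CAT GTA GCG ATG TAA — ATG at 14, stop TAA at 29 → 18 nt; ATG at 26, stop TAA at 29 → 6 nt.
Frame -3: ATG AAA GGC TAA TGC ATG TAG CGA TGT AAG — ATG at 3, stop TAA at 12 → 12 nt; ATG at 18, stop TAG at 21 → 6 nt.
Forward-strand max 9 nt; reverse-strand max 18 nt. The reverse strand has the longer ORF.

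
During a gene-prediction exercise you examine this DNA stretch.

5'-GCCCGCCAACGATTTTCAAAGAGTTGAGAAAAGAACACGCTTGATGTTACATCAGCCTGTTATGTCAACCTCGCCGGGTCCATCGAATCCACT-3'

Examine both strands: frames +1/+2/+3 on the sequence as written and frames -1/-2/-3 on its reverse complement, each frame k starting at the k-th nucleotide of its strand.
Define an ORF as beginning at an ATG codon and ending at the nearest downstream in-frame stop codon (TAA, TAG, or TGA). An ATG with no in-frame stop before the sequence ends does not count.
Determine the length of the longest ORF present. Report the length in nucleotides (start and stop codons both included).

Reverse complement (5'→3'): AGTGGATTCGATGGACCCGGCGAGGTTGACATAACAGGCTGATGTAACATCAAGCGTGTTCTTTTCTCAACTCTTTGAAAATCGTTGGCGGGC
Frame +1: GCC CGC CAA CGA TTT TCA AAG AGT TGA GAA AAG AAC ACG CTT GAT GTT ACA TCA GCC TGT TAT GTC AAC CTC GCC GGG TCC ATC GAA TCC ACT — no ATG→stop ORF.
Frame +2: CCC GCC AAC GAT TTT CAA AGA GTT GAG AAA AGA ACA CGC TTG ATG TTA CAT CAG CCT GTT ATG TCA ACC TCG CCG GGT CCA TCG AAT CCA — no ATG→stop ORF.
Frame +3: CCG CCA ACG ATT TTC AAA GAG TTG AGA AAA GAA CAC GCT TGA TGT TAC ATC AGC CTG TTA TGT CAA CCT CGC CGG GTC CAT CGA ATC CAC — no ATG→stop ORF.
Frame -1: AGT GGA TTC GAT GGA CCC GGC GAG GTT GAC ATA ACA GGC TGA TGT AAC ATC AAG CGT GTT CTT TTC TCA ACT CTT TGA AAA TCG TTG GCG GGC — no ATG→stop ORF.
Frame -2: GTG GAT TCG ATG GAC CCG GCG AGG TTG ACA TAA CAG GCT GAT GTA ACA TCA AGC GTG TTC TTT TCT CAA CTC TTT GAA AAT CGT TGG CGG — ATG at 11, stop TAA at 32 → 24 nt.
Frame -3: TGG ATT CGA TGG ACC CGG CGA GGT TGA CAT AAC AGG CTG ATG TAA CAT CAA GCG TGT TCT TTT CTC AAC TCT TTG AAA ATC GTT GGC GGG — ATG at 42, stop TAA at 45 → 6 nt.
Longest: frame -2, positions 11–34, 24 nt = 8 codons = 7 aa. → 24 nucleotides.

24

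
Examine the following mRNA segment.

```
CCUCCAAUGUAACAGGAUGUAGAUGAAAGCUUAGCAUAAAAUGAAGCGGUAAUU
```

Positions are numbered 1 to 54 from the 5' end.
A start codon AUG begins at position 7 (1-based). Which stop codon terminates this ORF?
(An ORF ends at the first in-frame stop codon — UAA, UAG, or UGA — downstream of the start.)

Codons from position 7: AUG (7–9), UAA (10–12).
The first in-frame stop codon is UAA.

UAA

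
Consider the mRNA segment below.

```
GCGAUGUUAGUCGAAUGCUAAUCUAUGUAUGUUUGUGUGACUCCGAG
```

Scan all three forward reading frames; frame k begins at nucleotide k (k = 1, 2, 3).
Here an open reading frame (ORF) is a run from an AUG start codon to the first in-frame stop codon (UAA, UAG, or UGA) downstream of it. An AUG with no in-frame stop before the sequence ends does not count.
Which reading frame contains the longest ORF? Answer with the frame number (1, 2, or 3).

Frame 1: GCG AUG UUA GUC GAA UGC UAA UCU AUG UAU GUU UGU GUG ACU CCG — AUG at 4, stop UAA at 19 → 18 nt.
Frame 2: CGA UGU UAG UCG AAU GCU AAU CUA UGU AUG UUU GUG UGA CUC CGA — AUG at 29, stop UGA at 38 → 12 nt.
Frame 3: GAU GUU AGU CGA AUG CUA AUC UAU GUA UGU UUG UGU GAC UCC GAG — no AUG→stop ORF.
Longest ORF is 18 nt in frame 1 (positions 4–21).

1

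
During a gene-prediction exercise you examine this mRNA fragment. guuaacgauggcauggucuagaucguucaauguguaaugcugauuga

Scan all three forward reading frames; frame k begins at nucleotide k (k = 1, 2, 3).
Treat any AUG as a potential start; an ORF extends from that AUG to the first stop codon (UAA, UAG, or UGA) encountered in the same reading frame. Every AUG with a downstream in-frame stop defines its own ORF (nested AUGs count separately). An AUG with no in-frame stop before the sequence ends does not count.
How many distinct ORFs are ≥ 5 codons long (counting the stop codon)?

2

Frame 1: GUU AAC GAU GGC AUG GUC UAG AUC GUU CAA UGU GUA AUG CUG AUU — AUG at 13, stop UAG at 19 → 9 nt.
Frame 2: UUA ACG AUG GCA UGG UCU AGA UCG UUC AAU GUG UAA UGC UGA UUG — AUG at 8, stop UAA at 35 → 30 nt.
Frame 3: UAA CGA UGG CAU GGU CUA GAU CGU UCA AUG UGU AAU GCU GAU UGA — AUG at 30, stop UGA at 45 → 18 nt.
ORFs ≥ 5 codons: frame 2 8–37 (10 codons), frame 3 30–47 (6 codons). Count = 2.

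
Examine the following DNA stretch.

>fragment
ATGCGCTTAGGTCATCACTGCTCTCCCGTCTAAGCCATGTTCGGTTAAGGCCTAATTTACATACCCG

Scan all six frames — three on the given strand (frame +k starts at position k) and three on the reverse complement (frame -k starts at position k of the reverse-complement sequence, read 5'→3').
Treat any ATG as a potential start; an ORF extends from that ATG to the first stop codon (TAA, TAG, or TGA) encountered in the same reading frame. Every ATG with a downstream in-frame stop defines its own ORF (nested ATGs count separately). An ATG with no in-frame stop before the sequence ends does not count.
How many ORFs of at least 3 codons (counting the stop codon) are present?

Reverse complement (5'→3'): CGGGTATGTAAATTAGGCCTTAACCGAACATGGCTTAGACGGGAGAGCAGTGATGACCTAAGCGCAT
Frame +1: ATG CGC TTA GGT CAT CAC TGC TCT CCC GTC TAA GCC ATG TTC GGT TAA GGC CTA ATT TAC ATA CCC — ATG at 1, stop TAA at 31 → 33 nt; ATG at 37, stop TAA at 46 → 12 nt.
Frame +2: TGC GCT TAG GTC ATC ACT GCT CTC CCG TCT AAG CCA TGT TCG GTT AAG GCC TAA TTT ACA TAC CCG — no ATG→stop ORF.
Frame +3: GCG CTT AGG TCA TCA CTG CTC TCC CGT CTA AGC CAT GTT CGG TTA AGG CCT AAT TTA CAT ACC — no ATG→stop ORF.
Frame -1: CGG GTA TGT AAA TTA GGC CTT AAC CGA ACA TGG CTT AGA CGG GAG AGC AGT GAT GAC CTA AGC GCA — no ATG→stop ORF.
Frame -2: GGG TAT GTA AAT TAG GCC TTA ACC GAA CAT GGC TTA GAC GGG AGA GCA GTG ATG ACC TAA GCG CAT — ATG at 53, stop TAA at 59 → 9 nt.
Frame -3: GGT ATG TAA ATT AGG CCT TAA CCG AAC ATG GCT TAG ACG GGA GAG CAG TGA TGA CCT AAG CGC — ATG at 6, stop TAA at 9 → 6 nt; ATG at 30, stop TAG at 36 → 9 nt.
ORFs ≥ 3 codons: frame +1 1–33 (11 codons), frame +1 37–48 (4 codons), frame -2 53–61 (3 codons), frame -3 30–38 (3 codons). Count = 4.

4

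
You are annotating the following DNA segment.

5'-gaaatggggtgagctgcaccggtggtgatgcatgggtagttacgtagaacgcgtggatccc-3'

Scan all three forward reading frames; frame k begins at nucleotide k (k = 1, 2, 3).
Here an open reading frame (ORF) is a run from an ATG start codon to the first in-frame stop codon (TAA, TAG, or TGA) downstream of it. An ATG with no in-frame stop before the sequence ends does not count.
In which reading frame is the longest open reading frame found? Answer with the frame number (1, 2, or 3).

1

Frame 1: GAA ATG GGG TGA GCT GCA CCG GTG GTG ATG CAT GGG TAG TTA CGT AGA ACG CGT GGA TCC — ATG at 4, stop TGA at 10 → 9 nt; ATG at 28, stop TAG at 37 → 12 nt.
Frame 2: AAA TGG GGT GAG CTG CAC CGG TGG TGA TGC ATG GGT AGT TAC GTA GAA CGC GTG GAT CCC — no ATG→stop ORF.
Frame 3: AAT GGG GTG AGC TGC ACC GGT GGT GAT GCA TGG GTA GTT ACG TAG AAC GCG TGG ATC — no ATG→stop ORF.
Longest ORF is 12 nt in frame 1 (positions 28–39).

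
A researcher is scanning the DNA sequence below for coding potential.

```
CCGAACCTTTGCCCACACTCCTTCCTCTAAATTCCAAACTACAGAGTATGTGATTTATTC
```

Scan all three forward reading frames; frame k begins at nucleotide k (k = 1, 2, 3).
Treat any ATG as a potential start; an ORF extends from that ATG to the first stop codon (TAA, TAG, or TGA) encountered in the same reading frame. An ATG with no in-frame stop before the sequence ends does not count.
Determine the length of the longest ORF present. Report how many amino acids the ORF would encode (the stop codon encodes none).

1

Frame 1: CCG AAC CTT TGC CCA CAC TCC TTC CTC TAA ATT CCA AAC TAC AGA GTA TGT GAT TTA TTC — no ATG→stop ORF.
Frame 2: CGA ACC TTT GCC CAC ACT CCT TCC TCT AAA TTC CAA ACT ACA GAG TAT GTG ATT TAT — no ATG→stop ORF.
Frame 3: GAA CCT TTG CCC ACA CTC CTT CCT CTA AAT TCC AAA CTA CAG AGT ATG TGA TTT ATT — ATG at 48, stop TGA at 51 → 6 nt.
Longest: frame 3, positions 48–53, 6 nt = 2 codons = 1 aa. → 1 amino acids.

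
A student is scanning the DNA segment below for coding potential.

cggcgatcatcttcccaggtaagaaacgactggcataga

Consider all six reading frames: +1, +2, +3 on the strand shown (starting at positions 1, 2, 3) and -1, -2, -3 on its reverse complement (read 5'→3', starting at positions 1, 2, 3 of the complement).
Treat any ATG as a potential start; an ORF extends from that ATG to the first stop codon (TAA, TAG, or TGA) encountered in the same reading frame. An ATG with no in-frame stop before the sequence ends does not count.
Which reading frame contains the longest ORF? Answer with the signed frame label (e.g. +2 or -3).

-1

Reverse complement (5'→3'): TCTATGCCAGTCGTTTCTTACCTGGGAAGATGATCGCCG
Frame +1: CGG CGA TCA TCT TCC CAG GTA AGA AAC GAC TGG CAT AGA — no ATG→stop ORF.
Frame +2: GGC GAT CAT CTT CCC AGG TAA GAA ACG ACT GGC ATA — no ATG→stop ORF.
Frame +3: GCG ATC ATC TTC CCA GGT AAG AAA CGA CTG GCA TAG — no ATG→stop ORF.
Frame -1: TCT ATG CCA GTC GTT TCT TAC CTG GGA AGA TGA TCG CCG — ATG at 4, stop TGA at 31 → 30 nt.
Frame -2: CTA TGC CAG TCG TTT CTT ACC TGG GAA GAT GAT CGC — no ATG→stop ORF.
Frame -3: TAT GCC AGT CGT TTC TTA CCT GGG AAG ATG ATC GCC — no ATG→stop ORF.
Longest ORF is 30 nt in frame -1 (positions 4–33).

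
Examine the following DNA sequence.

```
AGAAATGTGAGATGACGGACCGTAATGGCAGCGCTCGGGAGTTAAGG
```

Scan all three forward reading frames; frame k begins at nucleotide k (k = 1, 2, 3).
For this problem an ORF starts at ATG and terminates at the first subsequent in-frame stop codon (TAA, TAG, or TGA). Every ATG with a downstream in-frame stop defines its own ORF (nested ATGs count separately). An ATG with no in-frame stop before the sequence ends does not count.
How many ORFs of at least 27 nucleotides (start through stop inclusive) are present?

Frame 1: AGA AAT GTG AGA TGA CGG ACC GTA ATG GCA GCG CTC GGG AGT TAA — ATG at 25, stop TAA at 43 → 21 nt.
Frame 2: GAA ATG TGA GAT GAC GGA CCG TAA TGG CAG CGC TCG GGA GTT AAG — ATG at 5, stop TGA at 8 → 6 nt.
Frame 3: AAA TGT GAG ATG ACG GAC CGT AAT GGC AGC GCT CGG GAG TTA AGG — no ATG→stop ORF.
No ORF reaches 27 nucleotides. Count = 0.

0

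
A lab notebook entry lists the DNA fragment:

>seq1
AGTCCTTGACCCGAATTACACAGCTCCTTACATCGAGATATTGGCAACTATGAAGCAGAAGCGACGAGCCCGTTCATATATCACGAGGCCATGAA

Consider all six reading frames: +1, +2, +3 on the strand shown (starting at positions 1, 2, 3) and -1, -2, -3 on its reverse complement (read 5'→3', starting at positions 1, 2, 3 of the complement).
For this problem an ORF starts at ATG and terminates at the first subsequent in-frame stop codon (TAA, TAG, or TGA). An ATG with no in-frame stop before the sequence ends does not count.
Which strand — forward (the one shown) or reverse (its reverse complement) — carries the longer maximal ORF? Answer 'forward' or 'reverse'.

forward

Reverse complement (5'→3'): TTCATGGCCTCGTGATATATGAACGGGCTCGTCGCTTCTGCTTCATAGTTGCCAATATCTCGATGTAAGGAGCTGTGTAATTCGGGTCAAGGACT
Frame +1: AGT CCT TGA CCC GAA TTA CAC AGC TCC TTA CAT CGA GAT ATT GGC AAC TAT GAA GCA GAA GCG ACG AGC CCG TTC ATA TAT CAC GAG GCC ATG — no ATG→stop ORF.
Frame +2: GTC CTT GAC CCG AAT TAC ACA GCT CCT TAC ATC GAG ATA TTG GCA ACT ATG AAG CAG AAG CGA CGA GCC CGT TCA TAT ATC ACG AGG CCA TGA — ATG at 50, stop TGA at 92 → 45 nt.
Frame +3: TCC TTG ACC CGA ATT ACA CAG CTC CTT ACA TCG AGA TAT TGG CAA CTA TGA AGC AGA AGC GAC GAG CCC GTT CAT ATA TCA CGA GGC CAT GAA — no ATG→stop ORF.
Frame -1: TTC ATG GCC TCG TGA TAT ATG AAC GGG CTC GTC GCT TCT GCT TCA TAG TTG CCA ATA TCT CGA TGT AAG GAG CTG TGT AAT TCG GGT CAA GGA — ATG at 4, stop TGA at 13 → 12 nt; ATG at 19, stop TAG at 46 → 30 nt.
Frame -2: TCA TGG CCT CGT GAT ATA TGA ACG GGC TCG TCG CTT CTG CTT CAT AGT TGC CAA TAT CTC GAT GTA AGG AGC TGT GTA ATT CGG GTC AAG GAC — no ATG→stop ORF.
Frame -3: CAT GGC CTC GTG ATA TAT GAA CGG GCT CGT CGC TTC TGC TTC ATA GTT GCC AAT ATC TCG ATG TAA GGA GCT GTG TAA TTC GGG TCA AGG ACT — ATG at 63, stop TAA at 66 → 6 nt.
Forward-strand max 45 nt; reverse-strand max 30 nt. The forward strand has the longer ORF.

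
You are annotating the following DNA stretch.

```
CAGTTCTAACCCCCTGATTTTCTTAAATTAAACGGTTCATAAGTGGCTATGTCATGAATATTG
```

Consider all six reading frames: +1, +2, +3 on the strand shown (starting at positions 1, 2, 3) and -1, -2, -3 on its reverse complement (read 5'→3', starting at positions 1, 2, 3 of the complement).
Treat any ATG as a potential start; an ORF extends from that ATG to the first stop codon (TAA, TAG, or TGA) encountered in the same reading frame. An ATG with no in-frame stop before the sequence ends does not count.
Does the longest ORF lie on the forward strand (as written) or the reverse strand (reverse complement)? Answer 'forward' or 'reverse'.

reverse

Reverse complement (5'→3'): CAATATTCATGACATAGCCACTTATGAACCGTTTAATTTAAGAAAATCAGGGGGTTAGAACTG
Frame +1: CAG TTC TAA CCC CCT GAT TTT CTT AAA TTA AAC GGT TCA TAA GTG GCT ATG TCA TGA ATA TTG — ATG at 49, stop TGA at 55 → 9 nt.
Frame +2: AGT TCT AAC CCC CTG ATT TTC TTA AAT TAA ACG GTT CAT AAG TGG CTA TGT CAT GAA TAT — no ATG→stop ORF.
Frame +3: GTT CTA ACC CCC TGA TTT TCT TAA ATT AAA CGG TTC ATA AGT GGC TAT GTC ATG AAT ATT — no ATG→stop ORF.
Frame -1: CAA TAT TCA TGA CAT AGC CAC TTA TGA ACC GTT TAA TTT AAG AAA ATC AGG GGG TTA GAA CTG — no ATG→stop ORF.
Frame -2: AAT ATT CAT GAC ATA GCC ACT TAT GAA CCG TTT AAT TTA AGA AAA TCA GGG GGT TAG AAC — no ATG→stop ORF.
Frame -3: ATA TTC ATG ACA TAG CCA CTT ATG AAC CGT TTA ATT TAA GAA AAT CAG GGG GTT AGA ACT — ATG at 9, stop TAG at 15 → 9 nt; ATG at 24, stop TAA at 39 → 18 nt.
Forward-strand max 9 nt; reverse-strand max 18 nt. The reverse strand has the longer ORF.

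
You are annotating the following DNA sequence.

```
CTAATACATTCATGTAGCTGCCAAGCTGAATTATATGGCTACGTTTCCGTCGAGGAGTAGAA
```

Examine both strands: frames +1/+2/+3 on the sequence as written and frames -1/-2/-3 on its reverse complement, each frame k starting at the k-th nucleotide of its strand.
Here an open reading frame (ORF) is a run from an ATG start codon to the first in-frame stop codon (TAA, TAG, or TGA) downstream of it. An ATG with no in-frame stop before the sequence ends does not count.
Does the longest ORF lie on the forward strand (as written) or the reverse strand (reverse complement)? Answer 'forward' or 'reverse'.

reverse

Reverse complement (5'→3'): TTCTACTCCTCGACGGAAACGTAGCCATATAATTCAGCTTGGCAGCTACATGAATGTATTAG
Frame +1: CTA ATA CAT TCA TGT AGC TGC CAA GCT GAA TTA TAT GGC TAC GTT TCC GTC GAG GAG TAG — no ATG→stop ORF.
Frame +2: TAA TAC ATT CAT GTA GCT GCC AAG CTG AAT TAT ATG GCT ACG TTT CCG TCG AGG AGT AGA — no ATG→stop ORF.
Frame +3: AAT ACA TTC ATG TAG CTG CCA AGC TGA ATT ATA TGG CTA CGT TTC CGT CGA GGA GTA GAA — ATG at 12, stop TAG at 15 → 6 nt.
Frame -1: TTC TAC TCC TCG ACG GAA ACG TAG CCA TAT AAT TCA GCT TGG CAG CTA CAT GAA TGT ATT — no ATG→stop ORF.
Frame -2: TCT ACT CCT CGA CGG AAA CGT AGC CAT ATA ATT CAG CTT GGC AGC TAC ATG AAT GTA TTA — no ATG→stop ORF.
Frame -3: CTA CTC CTC GAC GGA AAC GTA GCC ATA TAA TTC AGC TTG GCA GCT ACA TGA ATG TAT TAG — ATG at 54, stop TAG at 60 → 9 nt.
Forward-strand max 6 nt; reverse-strand max 9 nt. The reverse strand has the longer ORF.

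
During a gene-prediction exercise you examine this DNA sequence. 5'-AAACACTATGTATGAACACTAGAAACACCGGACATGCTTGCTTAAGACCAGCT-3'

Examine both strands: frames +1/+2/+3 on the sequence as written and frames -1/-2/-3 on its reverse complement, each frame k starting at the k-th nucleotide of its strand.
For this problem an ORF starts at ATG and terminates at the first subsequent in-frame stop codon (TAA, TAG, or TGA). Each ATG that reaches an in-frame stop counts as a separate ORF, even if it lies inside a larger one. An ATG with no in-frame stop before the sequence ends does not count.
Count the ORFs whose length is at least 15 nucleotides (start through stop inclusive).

2

Reverse complement (5'→3'): AGCTGGTCTTAAGCAAGCATGTCCGGTGTTTCTAGTGTTCATACATAGTGTTT
Frame +1: AAA CAC TAT GTA TGA ACA CTA GAA ACA CCG GAC ATG CTT GCT TAA GAC CAG — ATG at 34, stop TAA at 43 → 12 nt.
Frame +2: AAC ACT ATG TAT GAA CAC TAG AAA CAC CGG ACA TGC TTG CTT AAG ACC AGC — ATG at 8, stop TAG at 20 → 15 nt.
Frame +3: ACA CTA TGT ATG AAC ACT AGA AAC ACC GGA CAT GCT TGC TTA AGA CCA GCT — no ATG→stop ORF.
Frame -1: AGC TGG TCT TAA GCA AGC ATG TCC GGT GTT TCT AGT GTT CAT ACA TAG TGT — ATG at 19, stop TAG at 46 → 30 nt.
Frame -2: GCT GGT CTT AAG CAA GCA TGT CCG GTG TTT CTA GTG TTC ATA CAT AGT GTT — no ATG→stop ORF.
Frame -3: CTG GTC TTA AGC AAG CAT GTC CGG TGT TTC TAG TGT TCA TAC ATA GTG TTT — no ATG→stop ORF.
ORFs ≥ 15 nucleotides: frame +2 8–22 (15 nucleotides), frame -1 19–48 (30 nucleotides). Count = 2.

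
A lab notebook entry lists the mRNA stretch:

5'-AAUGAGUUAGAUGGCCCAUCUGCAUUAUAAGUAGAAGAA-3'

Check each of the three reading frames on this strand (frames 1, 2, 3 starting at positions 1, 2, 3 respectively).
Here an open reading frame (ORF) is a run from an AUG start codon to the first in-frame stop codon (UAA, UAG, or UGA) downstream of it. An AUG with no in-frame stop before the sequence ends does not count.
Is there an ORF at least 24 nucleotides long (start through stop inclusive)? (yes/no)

yes

Frame 1: AAU GAG UUA GAU GGC CCA UCU GCA UUA UAA GUA GAA GAA — no AUG→stop ORF.
Frame 2: AUG AGU UAG AUG GCC CAU CUG CAU UAU AAG UAG AAG — AUG at 2, stop UAG at 8 → 9 nt; AUG at 11, stop UAG at 32 → 24 nt.
Frame 3: UGA GUU AGA UGG CCC AUC UGC AUU AUA AGU AGA AGA — no AUG→stop ORF.
Frame 2 has an ORF of 24 nucleotides (positions 11–34) ≥ 24, so yes.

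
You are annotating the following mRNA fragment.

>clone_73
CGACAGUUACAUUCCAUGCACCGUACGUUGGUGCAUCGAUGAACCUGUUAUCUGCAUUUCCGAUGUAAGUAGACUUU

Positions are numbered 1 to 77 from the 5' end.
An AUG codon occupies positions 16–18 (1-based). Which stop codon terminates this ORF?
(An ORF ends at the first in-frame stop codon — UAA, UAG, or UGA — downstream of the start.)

Codons from position 16: AUG (16–18), CAC (19–21), CGU (22–24), ACG (25–27), UUG (28–30), GUG (31–33), CAU (34–36), CGA (37–39), UGA (40–42).
The first in-frame stop codon is UGA.

UGA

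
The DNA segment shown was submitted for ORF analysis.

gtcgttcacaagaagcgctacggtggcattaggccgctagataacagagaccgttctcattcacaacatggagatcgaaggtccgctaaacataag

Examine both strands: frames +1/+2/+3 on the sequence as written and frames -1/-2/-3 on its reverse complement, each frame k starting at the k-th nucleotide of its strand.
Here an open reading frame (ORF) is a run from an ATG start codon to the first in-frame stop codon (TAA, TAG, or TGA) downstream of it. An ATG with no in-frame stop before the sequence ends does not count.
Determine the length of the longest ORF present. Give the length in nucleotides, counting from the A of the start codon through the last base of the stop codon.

Reverse complement (5'→3'): CTTATGTTTAGCGGACCTTCGATCTCCATGTTGTGAATGAGAACGGTCTCTGTTATCTAGCGGCCTAATGCCACCGTAGCGCTTCTTGTGAACGAC
Frame +1: GTC GTT CAC AAG AAG CGC TAC GGT GGC ATT AGG CCG CTA GAT AAC AGA GAC CGT TCT CAT TCA CAA CAT GGA GAT CGA AGG TCC GCT AAA CAT AAG — no ATG→stop ORF.
Frame +2: TCG TTC ACA AGA AGC GCT ACG GTG GCA TTA GGC CGC TAG ATA ACA GAG ACC GTT CTC ATT CAC AAC ATG GAG ATC GAA GGT CCG CTA AAC ATA — no ATG→stop ORF.
Frame +3: CGT TCA CAA GAA GCG CTA CGG TGG CAT TAG GCC GCT AGA TAA CAG AGA CCG TTC TCA TTC ACA ACA TGG AGA TCG AAG GTC CGC TAA ACA TAA — no ATG→stop ORF.
Frame -1: CTT ATG TTT AGC GGA CCT TCG ATC TCC ATG TTG TGA ATG AGA ACG GTC TCT GTT ATC TAG CGG CCT AAT GCC ACC GTA GCG CTT CTT GTG AAC GAC — ATG at 4, stop TGA at 34 → 33 nt; ATG at 28, stop TGA at 34 → 9 nt; ATG at 37, stop TAG at 58 → 24 nt.
Frame -2: TTA TGT TTA GCG GAC CTT CGA TCT CCA TGT TGT GAA TGA GAA CGG TCT CTG TTA TCT AGC GGC CTA ATG CCA CCG TAG CGC TTC TTG TGA ACG — ATG at 68, stop TAG at 77 → 12 nt.
Frame -3: TAT GTT TAG CGG ACC TTC GAT CTC CAT GTT GTG AAT GAG AAC GGT CTC TGT TAT CTA GCG GCC TAA TGC CAC CGT AGC GCT TCT TGT GAA CGA — no ATG→stop ORF.
Longest: frame -1, positions 4–36, 33 nt = 11 codons = 10 aa. → 33 nucleotides.

33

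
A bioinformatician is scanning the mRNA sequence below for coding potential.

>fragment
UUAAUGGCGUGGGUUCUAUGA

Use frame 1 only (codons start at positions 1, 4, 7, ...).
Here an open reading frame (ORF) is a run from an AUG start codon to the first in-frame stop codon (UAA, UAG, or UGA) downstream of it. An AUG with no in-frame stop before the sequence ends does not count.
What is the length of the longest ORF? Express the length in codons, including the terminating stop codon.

Frame 1: UUA AUG GCG UGG GUU CUA UGA — AUG at 4, stop UGA at 19 → 18 nt.
Longest: frame 1, positions 4–21, 18 nt = 6 codons = 5 aa. → 6 codons.

6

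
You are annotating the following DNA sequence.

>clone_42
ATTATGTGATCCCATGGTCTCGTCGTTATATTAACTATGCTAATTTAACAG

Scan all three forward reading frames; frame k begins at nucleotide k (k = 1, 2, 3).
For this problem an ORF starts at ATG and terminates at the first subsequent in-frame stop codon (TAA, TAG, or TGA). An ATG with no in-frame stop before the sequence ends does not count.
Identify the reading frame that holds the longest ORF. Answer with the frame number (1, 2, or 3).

Frame 1: ATT ATG TGA TCC CAT GGT CTC GTC GTT ATA TTA ACT ATG CTA ATT TAA CAG — ATG at 4, stop TGA at 7 → 6 nt; ATG at 37, stop TAA at 46 → 12 nt.
Frame 2: TTA TGT GAT CCC ATG GTC TCG TCG TTA TAT TAA CTA TGC TAA TTT AAC — ATG at 14, stop TAA at 32 → 21 nt.
Frame 3: TAT GTG ATC CCA TGG TCT CGT CGT TAT ATT AAC TAT GCT AAT TTA ACA — no ATG→stop ORF.
Longest ORF is 21 nt in frame 2 (positions 14–34).

2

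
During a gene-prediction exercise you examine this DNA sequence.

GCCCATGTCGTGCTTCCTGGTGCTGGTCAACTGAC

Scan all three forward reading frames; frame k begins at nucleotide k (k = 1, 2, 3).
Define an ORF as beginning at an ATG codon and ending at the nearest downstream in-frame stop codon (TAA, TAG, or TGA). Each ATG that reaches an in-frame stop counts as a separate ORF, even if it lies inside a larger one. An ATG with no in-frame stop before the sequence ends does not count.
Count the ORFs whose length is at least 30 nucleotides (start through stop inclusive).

Frame 1: GCC CAT GTC GTG CTT CCT GGT GCT GGT CAA CTG — no ATG→stop ORF.
Frame 2: CCC ATG TCG TGC TTC CTG GTG CTG GTC AAC TGA — ATG at 5, stop TGA at 32 → 30 nt.
Frame 3: CCA TGT CGT GCT TCC TGG TGC TGG TCA ACT GAC — no ATG→stop ORF.
ORFs ≥ 30 nucleotides: frame 2 5–34 (30 nucleotides). Count = 1.

1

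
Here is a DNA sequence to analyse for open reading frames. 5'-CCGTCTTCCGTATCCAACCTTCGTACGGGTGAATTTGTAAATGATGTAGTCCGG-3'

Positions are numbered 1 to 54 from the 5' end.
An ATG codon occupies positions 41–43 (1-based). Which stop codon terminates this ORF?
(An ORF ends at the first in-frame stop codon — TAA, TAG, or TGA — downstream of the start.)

TAG

Codons from position 41: ATG (41–43), ATG (44–46), TAG (47–49).
The first in-frame stop codon is TAG.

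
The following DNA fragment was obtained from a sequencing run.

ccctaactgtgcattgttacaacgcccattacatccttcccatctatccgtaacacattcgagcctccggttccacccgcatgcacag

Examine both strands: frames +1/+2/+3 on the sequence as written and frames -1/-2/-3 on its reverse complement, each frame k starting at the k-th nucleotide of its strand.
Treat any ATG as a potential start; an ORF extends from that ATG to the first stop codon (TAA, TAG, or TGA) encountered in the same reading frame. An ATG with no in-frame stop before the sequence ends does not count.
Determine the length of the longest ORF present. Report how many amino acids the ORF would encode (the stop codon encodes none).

12

Reverse complement (5'→3'): CTGTGCATGCGGGTGGAACCGGAGGCTCGAATGTGTTACGGATAGATGGGAAGGATGTAATGGGCGTTGTAACAATGCACAGTTAGGG
Frame +1: CCC TAA CTG TGC ATT GTT ACA ACG CCC ATT ACA TCC TTC CCA TCT ATC CGT AAC ACA TTC GAG CCT CCG GTT CCA CCC GCA TGC ACA — no ATG→stop ORF.
Frame +2: CCT AAC TGT GCA TTG TTA CAA CGC CCA TTA CAT CCT TCC CAT CTA TCC GTA ACA CAT TCG AGC CTC CGG TTC CAC CCG CAT GCA CAG — no ATG→stop ORF.
Frame +3: CTA ACT GTG CAT TGT TAC AAC GCC CAT TAC ATC CTT CCC ATC TAT CCG TAA CAC ATT CGA GCC TCC GGT TCC ACC CGC ATG CAC — no ATG→stop ORF.
Frame -1: CTG TGC ATG CGG GTG GAA CCG GAG GCT CGA ATG TGT TAC GGA TAG ATG GGA AGG ATG TAA TGG GCG TTG TAA CAA TGC ACA GTT AGG — ATG at 7, stop TAG at 43 → 39 nt; ATG at 31, stop TAG at 43 → 15 nt; ATG at 46, stop TAA at 58 → 15 nt; ATG at 55, stop TAA at 58 → 6 nt.
Frame -2: TGT GCA TGC GGG TGG AAC CGG AGG CTC GAA TGT GTT ACG GAT AGA TGG GAA GGA TGT AAT GGG CGT TGT AAC AAT GCA CAG TTA GGG — no ATG→stop ORF.
Frame -3: GTG CAT GCG GGT GGA ACC GGA GGC TCG AAT GTG TTA CGG ATA GAT GGG AAG GAT GTA ATG GGC GTT GTA ACA ATG CAC AGT TAG — ATG at 60, stop TAG at 84 → 27 nt; ATG at 75, stop TAG at 84 → 12 nt.
Longest: frame -1, positions 7–45, 39 nt = 13 codons = 12 aa. → 12 amino acids.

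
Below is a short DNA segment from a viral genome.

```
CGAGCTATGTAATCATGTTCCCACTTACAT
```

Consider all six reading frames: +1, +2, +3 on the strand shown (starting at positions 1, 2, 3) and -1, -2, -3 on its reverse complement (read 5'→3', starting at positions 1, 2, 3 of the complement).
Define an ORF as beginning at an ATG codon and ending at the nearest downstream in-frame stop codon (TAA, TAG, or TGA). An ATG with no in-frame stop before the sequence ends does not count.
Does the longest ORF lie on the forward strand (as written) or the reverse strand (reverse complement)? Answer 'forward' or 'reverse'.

reverse

Reverse complement (5'→3'): ATGTAAGTGGGAACATGATTACATAGCTCG
Frame +1: CGA GCT ATG TAA TCA TGT TCC CAC TTA CAT — ATG at 7, stop TAA at 10 → 6 nt.
Frame +2: GAG CTA TGT AAT CAT GTT CCC ACT TAC — no ATG→stop ORF.
Frame +3: AGC TAT GTA ATC ATG TTC CCA CTT ACA — no ATG→stop ORF.
Frame -1: ATG TAA GTG GGA ACA TGA TTA CAT AGC TCG — ATG at 1, stop TAA at 4 → 6 nt.
Frame -2: TGT AAG TGG GAA CAT GAT TAC ATA GCT — no ATG→stop ORF.
Frame -3: GTA AGT GGG AAC ATG ATT ACA TAG CTC — ATG at 15, stop TAG at 24 → 12 nt.
Forward-strand max 6 nt; reverse-strand max 12 nt. The reverse strand has the longer ORF.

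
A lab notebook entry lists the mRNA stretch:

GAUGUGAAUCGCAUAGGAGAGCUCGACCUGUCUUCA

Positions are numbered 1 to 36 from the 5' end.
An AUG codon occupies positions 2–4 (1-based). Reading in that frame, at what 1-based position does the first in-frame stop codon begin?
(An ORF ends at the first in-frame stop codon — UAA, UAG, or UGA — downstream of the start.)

5

Codons from position 2: AUG (2–4), UGA (5–7).
UGA is a stop codon; it begins at position 5.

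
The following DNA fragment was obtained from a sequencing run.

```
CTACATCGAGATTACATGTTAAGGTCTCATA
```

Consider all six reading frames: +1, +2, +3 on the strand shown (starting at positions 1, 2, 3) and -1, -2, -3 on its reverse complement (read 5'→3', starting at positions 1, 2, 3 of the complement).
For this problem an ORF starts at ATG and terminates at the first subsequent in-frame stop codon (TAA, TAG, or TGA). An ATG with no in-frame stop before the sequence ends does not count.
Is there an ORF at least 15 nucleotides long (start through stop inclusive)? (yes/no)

Reverse complement (5'→3'): TATGAGACCTTAACATGTAATCTCGATGTAG
Frame +1: CTA CAT CGA GAT TAC ATG TTA AGG TCT CAT — no ATG→stop ORF.
Frame +2: TAC ATC GAG ATT ACA TGT TAA GGT CTC ATA — no ATG→stop ORF.
Frame +3: ACA TCG AGA TTA CAT GTT AAG GTC TCA — no ATG→stop ORF.
Frame -1: TAT GAG ACC TTA ACA TGT AAT CTC GAT GTA — no ATG→stop ORF.
Frame -2: ATG AGA CCT TAA CAT GTA ATC TCG ATG TAG — ATG at 2, stop TAA at 11 → 12 nt; ATG at 26, stop TAG at 29 → 6 nt.
Frame -3: TGA GAC CTT AAC ATG TAA TCT CGA TGT — ATG at 15, stop TAA at 18 → 6 nt.
Largest ORF found is 12 nucleotides < 15, so no.

no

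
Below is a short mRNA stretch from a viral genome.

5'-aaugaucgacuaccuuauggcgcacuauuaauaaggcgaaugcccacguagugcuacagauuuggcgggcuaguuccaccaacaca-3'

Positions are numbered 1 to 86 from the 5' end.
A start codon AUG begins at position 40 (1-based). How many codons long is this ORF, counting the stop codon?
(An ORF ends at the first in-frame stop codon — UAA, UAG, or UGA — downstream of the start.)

Codons from position 40: AUG (40–42), CCC (43–45), ACG (46–48), UAG (49–51).
UAG is the first in-frame stop; that's 4 codons including the stop.

4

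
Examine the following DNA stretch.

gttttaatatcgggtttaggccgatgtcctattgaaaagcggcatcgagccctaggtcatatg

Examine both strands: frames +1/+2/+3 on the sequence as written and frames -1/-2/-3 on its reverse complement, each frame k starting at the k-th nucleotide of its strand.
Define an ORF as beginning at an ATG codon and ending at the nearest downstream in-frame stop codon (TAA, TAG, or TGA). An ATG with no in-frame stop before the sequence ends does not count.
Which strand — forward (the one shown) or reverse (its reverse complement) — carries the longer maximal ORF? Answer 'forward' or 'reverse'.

reverse

Reverse complement (5'→3'): CATATGACCTAGGGCTCGATGCCGCTTTTCAATAGGACATCGGCCTAAACCCGATATTAAAAC
Frame +1: GTT TTA ATA TCG GGT TTA GGC CGA TGT CCT ATT GAA AAG CGG CAT CGA GCC CTA GGT CAT ATG — no ATG→stop ORF.
Frame +2: TTT TAA TAT CGG GTT TAG GCC GAT GTC CTA TTG AAA AGC GGC ATC GAG CCC TAG GTC ATA — no ATG→stop ORF.
Frame +3: TTT AAT ATC GGG TTT AGG CCG ATG TCC TAT TGA AAA GCG GCA TCG AGC CCT AGG TCA TAT — ATG at 24, stop TGA at 33 → 12 nt.
Frame -1: CAT ATG ACC TAG GGC TCG ATG CCG CTT TTC AAT AGG ACA TCG GCC TAA ACC CGA TAT TAA AAC — ATG at 4, stop TAG at 10 → 9 nt; ATG at 19, stop TAA at 46 → 30 nt.
Frame -2: ATA TGA CCT AGG GCT CGA TGC CGC TTT TCA ATA GGA CAT CGG CCT AAA CCC GAT ATT AAA — no ATG→stop ORF.
Frame -3: TAT GAC CTA GGG CTC GAT GCC GCT TTT CAA TAG GAC ATC GGC CTA AAC CCG ATA TTA AAA — no ATG→stop ORF.
Forward-strand max 12 nt; reverse-strand max 30 nt. The reverse strand has the longer ORF.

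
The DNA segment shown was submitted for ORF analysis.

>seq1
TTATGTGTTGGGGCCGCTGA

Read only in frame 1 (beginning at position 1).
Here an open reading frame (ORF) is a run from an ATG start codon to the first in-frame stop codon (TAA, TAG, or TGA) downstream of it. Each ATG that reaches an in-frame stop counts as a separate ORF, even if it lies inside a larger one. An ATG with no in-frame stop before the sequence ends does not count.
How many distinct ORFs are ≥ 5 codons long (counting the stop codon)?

0

Frame 1: TTA TGT GTT GGG GCC GCT — no ATG→stop ORF.
No ORF reaches 5 codons. Count = 0.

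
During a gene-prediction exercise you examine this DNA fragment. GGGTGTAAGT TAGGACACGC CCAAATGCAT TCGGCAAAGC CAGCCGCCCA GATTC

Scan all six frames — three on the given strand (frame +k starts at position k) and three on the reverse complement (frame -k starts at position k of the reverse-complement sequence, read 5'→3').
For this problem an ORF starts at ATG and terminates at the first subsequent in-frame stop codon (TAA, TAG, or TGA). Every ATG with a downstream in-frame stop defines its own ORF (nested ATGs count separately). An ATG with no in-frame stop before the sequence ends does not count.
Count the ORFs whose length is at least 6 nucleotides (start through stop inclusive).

Reverse complement (5'→3'): GAATCTGGGCGGCTGGCTTTGCCGAATGCATTTGGGCGTGTCCTAACTTACACCC
Frame +1: GGG TGT AAG TTA GGA CAC GCC CAA ATG CAT TCG GCA AAG CCA GCC GCC CAG ATT — no ATG→stop ORF.
Frame +2: GGT GTA AGT TAG GAC ACG CCC AAA TGC ATT CGG CAA AGC CAG CCG CCC AGA TTC — no ATG→stop ORF.
Frame +3: GTG TAA GTT AGG ACA CGC CCA AAT GCA TTC GGC AAA GCC AGC CGC CCA GAT — no ATG→stop ORF.
Frame -1: GAA TCT GGG CGG CTG GCT TTG CCG AAT GCA TTT GGG CGT GTC CTA ACT TAC ACC — no ATG→stop ORF.
Frame -2: AAT CTG GGC GGC TGG CTT TGC CGA ATG CAT TTG GGC GTG TCC TAA CTT ACA CCC — ATG at 26, stop TAA at 44 → 21 nt.
Frame -3: ATC TGG GCG GCT GGC TTT GCC GAA TGC ATT TGG GCG TGT CCT AAC TTA CAC — no ATG→stop ORF.
ORFs ≥ 6 nucleotides: frame -2 26–46 (21 nucleotides). Count = 1.

1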